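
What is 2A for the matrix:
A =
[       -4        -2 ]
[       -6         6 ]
2A =
[       -8        -4 ]
[      -12        12 ]

Scalar multiplication is elementwise: (2A)[i][j] = 2 * A[i][j].
  (2A)[0][0] = 2 * (-4) = -8
  (2A)[0][1] = 2 * (-2) = -4
  (2A)[1][0] = 2 * (-6) = -12
  (2A)[1][1] = 2 * (6) = 12
2A =
[       -8        -4 ]
[      -12        12 ]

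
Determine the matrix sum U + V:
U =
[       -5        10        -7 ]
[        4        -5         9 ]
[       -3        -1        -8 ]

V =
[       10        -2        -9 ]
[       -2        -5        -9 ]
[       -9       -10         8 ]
U + V =
[        5         8       -16 ]
[        2       -10         0 ]
[      -12       -11         0 ]

Matrix addition is elementwise: (U+V)[i][j] = U[i][j] + V[i][j].
  (U+V)[0][0] = (-5) + (10) = 5
  (U+V)[0][1] = (10) + (-2) = 8
  (U+V)[0][2] = (-7) + (-9) = -16
  (U+V)[1][0] = (4) + (-2) = 2
  (U+V)[1][1] = (-5) + (-5) = -10
  (U+V)[1][2] = (9) + (-9) = 0
  (U+V)[2][0] = (-3) + (-9) = -12
  (U+V)[2][1] = (-1) + (-10) = -11
  (U+V)[2][2] = (-8) + (8) = 0
U + V =
[        5         8       -16 ]
[        2       -10         0 ]
[      -12       -11         0 ]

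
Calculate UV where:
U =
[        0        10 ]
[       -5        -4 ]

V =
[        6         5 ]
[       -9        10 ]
UV =
[      -90       100 ]
[        6       -65 ]

Matrix multiplication: (UV)[i][j] = sum over k of U[i][k] * V[k][j].
  (UV)[0][0] = (0)*(6) + (10)*(-9) = -90
  (UV)[0][1] = (0)*(5) + (10)*(10) = 100
  (UV)[1][0] = (-5)*(6) + (-4)*(-9) = 6
  (UV)[1][1] = (-5)*(5) + (-4)*(10) = -65
UV =
[      -90       100 ]
[        6       -65 ]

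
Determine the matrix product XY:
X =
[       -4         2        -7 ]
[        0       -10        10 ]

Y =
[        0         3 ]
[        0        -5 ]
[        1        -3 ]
XY =
[       -7        -1 ]
[       10        20 ]

Matrix multiplication: (XY)[i][j] = sum over k of X[i][k] * Y[k][j].
  (XY)[0][0] = (-4)*(0) + (2)*(0) + (-7)*(1) = -7
  (XY)[0][1] = (-4)*(3) + (2)*(-5) + (-7)*(-3) = -1
  (XY)[1][0] = (0)*(0) + (-10)*(0) + (10)*(1) = 10
  (XY)[1][1] = (0)*(3) + (-10)*(-5) + (10)*(-3) = 20
XY =
[       -7        -1 ]
[       10        20 ]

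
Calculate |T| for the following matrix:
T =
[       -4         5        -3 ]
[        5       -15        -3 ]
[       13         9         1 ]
det(T) = -988

Expand along row 0 (cofactor expansion): det(T) = a*(e*i - f*h) - b*(d*i - f*g) + c*(d*h - e*g), where the 3×3 is [[a, b, c], [d, e, f], [g, h, i]].
Minor M_00 = (-15)*(1) - (-3)*(9) = -15 + 27 = 12.
Minor M_01 = (5)*(1) - (-3)*(13) = 5 + 39 = 44.
Minor M_02 = (5)*(9) - (-15)*(13) = 45 + 195 = 240.
det(T) = (-4)*(12) - (5)*(44) + (-3)*(240) = -48 - 220 - 720 = -988.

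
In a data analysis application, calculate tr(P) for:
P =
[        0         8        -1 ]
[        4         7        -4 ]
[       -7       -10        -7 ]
tr(P) = 0 + 7 - 7 = 0

The trace of a square matrix is the sum of its diagonal entries.
Diagonal entries of P: P[0][0] = 0, P[1][1] = 7, P[2][2] = -7.
tr(P) = 0 + 7 - 7 = 0.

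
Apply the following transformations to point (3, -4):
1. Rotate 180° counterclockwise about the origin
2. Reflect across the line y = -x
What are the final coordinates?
(-4, 3)

Step 1: Rotate 180° → (-3, 4)
Step 2: Reflect across the line y = -x → (-4, 3)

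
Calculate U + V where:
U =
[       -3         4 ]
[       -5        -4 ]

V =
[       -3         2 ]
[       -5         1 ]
U + V =
[       -6         6 ]
[      -10        -3 ]

Matrix addition is elementwise: (U+V)[i][j] = U[i][j] + V[i][j].
  (U+V)[0][0] = (-3) + (-3) = -6
  (U+V)[0][1] = (4) + (2) = 6
  (U+V)[1][0] = (-5) + (-5) = -10
  (U+V)[1][1] = (-4) + (1) = -3
U + V =
[       -6         6 ]
[      -10        -3 ]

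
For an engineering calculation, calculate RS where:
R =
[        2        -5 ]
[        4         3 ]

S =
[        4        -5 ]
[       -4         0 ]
RS =
[       28       -10 ]
[        4       -20 ]

Matrix multiplication: (RS)[i][j] = sum over k of R[i][k] * S[k][j].
  (RS)[0][0] = (2)*(4) + (-5)*(-4) = 28
  (RS)[0][1] = (2)*(-5) + (-5)*(0) = -10
  (RS)[1][0] = (4)*(4) + (3)*(-4) = 4
  (RS)[1][1] = (4)*(-5) + (3)*(0) = -20
RS =
[       28       -10 ]
[        4       -20 ]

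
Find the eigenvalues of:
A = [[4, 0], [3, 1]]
λ = 1, 4

Solve det(A - λI) = 0. For a 2×2 matrix this is λ² - (trace)λ + det = 0.
trace(A) = 4 + 1 = 5.
det(A) = (4)*(1) - (0)*(3) = 4 - 0 = 4.
Characteristic equation: λ² - (5)λ + (4) = 0.
Discriminant: (5)² - 4*(4) = 25 - 16 = 9.
Roots: λ = (5 ± √9) / 2 = 1, 4.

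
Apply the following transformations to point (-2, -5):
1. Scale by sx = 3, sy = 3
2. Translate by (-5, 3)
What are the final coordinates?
(-11, -12)

Step 1: Scale (-2, -5) by (sx, sy) = (3, 3) → (-6, -15)
Step 2: Translate by (-5, 3) → (-11, -12)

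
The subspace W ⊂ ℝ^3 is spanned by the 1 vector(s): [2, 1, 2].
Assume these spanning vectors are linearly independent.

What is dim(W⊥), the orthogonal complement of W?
dim(W⊥) = 2

For any subspace W of ℝ^n, dim(W) + dim(W⊥) = n (the whole-space dimension).
Here the given 1 vectors are linearly independent, so dim(W) = 1.
Thus dim(W⊥) = n - dim(W) = 3 - 1 = 2.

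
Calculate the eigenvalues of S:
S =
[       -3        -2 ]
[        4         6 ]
λ = -2, 5

Solve det(S - λI) = 0. For a 2×2 matrix the characteristic equation is λ² - (trace)λ + det = 0.
trace(S) = a + d = -3 + 6 = 3.
det(S) = a*d - b*c = (-3)*(6) - (-2)*(4) = -18 + 8 = -10.
Characteristic equation: λ² - (3)λ + (-10) = 0.
Discriminant = (3)² - 4*(-10) = 9 + 40 = 49.
λ = (3 ± √49) / 2 = (3 ± 7) / 2 = -2, 5.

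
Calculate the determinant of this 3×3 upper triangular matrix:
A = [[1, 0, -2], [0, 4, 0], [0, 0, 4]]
16

The determinant of a triangular matrix is the product of its diagonal entries (the off-diagonal entries above the diagonal do not affect it).
det(A) = (1) * (4) * (4) = 16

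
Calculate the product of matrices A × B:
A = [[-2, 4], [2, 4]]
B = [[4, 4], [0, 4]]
[[-8, 8], [8, 24]]

Matrix multiplication:
C[0][0] = -2×4 + 4×0 = -8
C[0][1] = -2×4 + 4×4 = 8
C[1][0] = 2×4 + 4×0 = 8
C[1][1] = 2×4 + 4×4 = 24
Result: [[-8, 8], [8, 24]]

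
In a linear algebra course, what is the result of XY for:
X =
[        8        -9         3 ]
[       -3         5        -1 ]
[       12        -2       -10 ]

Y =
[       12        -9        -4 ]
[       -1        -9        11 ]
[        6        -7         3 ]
XY =
[      123       -12      -122 ]
[      -47       -11        64 ]
[       86       -20      -100 ]

Matrix multiplication: (XY)[i][j] = sum over k of X[i][k] * Y[k][j].
  (XY)[0][0] = (8)*(12) + (-9)*(-1) + (3)*(6) = 123
  (XY)[0][1] = (8)*(-9) + (-9)*(-9) + (3)*(-7) = -12
  (XY)[0][2] = (8)*(-4) + (-9)*(11) + (3)*(3) = -122
  (XY)[1][0] = (-3)*(12) + (5)*(-1) + (-1)*(6) = -47
  (XY)[1][1] = (-3)*(-9) + (5)*(-9) + (-1)*(-7) = -11
  (XY)[1][2] = (-3)*(-4) + (5)*(11) + (-1)*(3) = 64
  (XY)[2][0] = (12)*(12) + (-2)*(-1) + (-10)*(6) = 86
  (XY)[2][1] = (12)*(-9) + (-2)*(-9) + (-10)*(-7) = -20
  (XY)[2][2] = (12)*(-4) + (-2)*(11) + (-10)*(3) = -100
XY =
[      123       -12      -122 ]
[      -47       -11        64 ]
[       86       -20      -100 ]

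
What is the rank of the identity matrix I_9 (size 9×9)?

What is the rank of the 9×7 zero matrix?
rank(I_9) = 9, rank(0) = 0

The identity I_9 has 9 columns that are the standard basis vectors e_1, …, e_9. These are linearly independent, so all 9 columns are pivots and rank(I_9) = 9.
The 9×7 zero matrix has every entry zero, so every row is the zero row and there are no pivots; rank(0) = 0.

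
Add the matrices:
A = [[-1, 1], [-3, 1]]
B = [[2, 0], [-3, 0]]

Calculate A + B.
[[1, 1], [-6, 1]]

Add corresponding elements:
(-1)+(2)=1
(1)+(0)=1
(-3)+(-3)=-6
(1)+(0)=1
A + B = [[1, 1], [-6, 1]]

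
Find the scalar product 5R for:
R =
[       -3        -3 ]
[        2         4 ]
5R =
[      -15       -15 ]
[       10        20 ]

Scalar multiplication is elementwise: (5R)[i][j] = 5 * R[i][j].
  (5R)[0][0] = 5 * (-3) = -15
  (5R)[0][1] = 5 * (-3) = -15
  (5R)[1][0] = 5 * (2) = 10
  (5R)[1][1] = 5 * (4) = 20
5R =
[      -15       -15 ]
[       10        20 ]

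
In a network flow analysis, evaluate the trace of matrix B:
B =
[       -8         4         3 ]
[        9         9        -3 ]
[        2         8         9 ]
tr(B) = -8 + 9 + 9 = 10

The trace of a square matrix is the sum of its diagonal entries.
Diagonal entries of B: B[0][0] = -8, B[1][1] = 9, B[2][2] = 9.
tr(B) = -8 + 9 + 9 = 10.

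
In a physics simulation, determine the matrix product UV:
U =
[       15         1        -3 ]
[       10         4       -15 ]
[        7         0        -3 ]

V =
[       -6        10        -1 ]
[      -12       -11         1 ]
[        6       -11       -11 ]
UV =
[     -120       172        19 ]
[     -198       221       159 ]
[      -60       103        26 ]

Matrix multiplication: (UV)[i][j] = sum over k of U[i][k] * V[k][j].
  (UV)[0][0] = (15)*(-6) + (1)*(-12) + (-3)*(6) = -120
  (UV)[0][1] = (15)*(10) + (1)*(-11) + (-3)*(-11) = 172
  (UV)[0][2] = (15)*(-1) + (1)*(1) + (-3)*(-11) = 19
  (UV)[1][0] = (10)*(-6) + (4)*(-12) + (-15)*(6) = -198
  (UV)[1][1] = (10)*(10) + (4)*(-11) + (-15)*(-11) = 221
  (UV)[1][2] = (10)*(-1) + (4)*(1) + (-15)*(-11) = 159
  (UV)[2][0] = (7)*(-6) + (0)*(-12) + (-3)*(6) = -60
  (UV)[2][1] = (7)*(10) + (0)*(-11) + (-3)*(-11) = 103
  (UV)[2][2] = (7)*(-1) + (0)*(1) + (-3)*(-11) = 26
UV =
[     -120       172        19 ]
[     -198       221       159 ]
[      -60       103        26 ]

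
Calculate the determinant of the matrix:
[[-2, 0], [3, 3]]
-6

For a 2×2 matrix [[a, b], [c, d]], det = ad - bc
det = (-2)(3) - (0)(3) = -6 - 0 = -6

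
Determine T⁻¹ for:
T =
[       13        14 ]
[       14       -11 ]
det(T) = -339
T⁻¹ =
[   11/339    14/339 ]
[   14/339   -13/339 ]

For a 2×2 matrix T = [[a, b], [c, d]] with det(T) ≠ 0, T⁻¹ = (1/det(T)) * [[d, -b], [-c, a]].
det(T) = (13)*(-11) - (14)*(14) = -143 - 196 = -339.
T⁻¹ = (1/-339) * [[-11, -14], [-14, 13]].
Dividing each entry by -339 and reducing:
T⁻¹ =
[   11/339    14/339 ]
[   14/339   -13/339 ]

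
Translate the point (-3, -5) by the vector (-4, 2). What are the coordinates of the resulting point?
(-7, -3)

Translation by (-4, 2):
x' = -3 + -4 = -7
y' = -5 + 2 = -3
Homogeneous matrix: [[1, 0, -4], [0, 1, 2], [0, 0, 1]]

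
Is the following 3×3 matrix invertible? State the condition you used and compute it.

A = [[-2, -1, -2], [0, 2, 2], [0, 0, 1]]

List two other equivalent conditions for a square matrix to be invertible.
Yes, invertible; det(A) = -4 ≠ 0. Equivalent conditions: rank(A) = 3; Ax = 0 has only the trivial solution; 0 is not an eigenvalue; the columns of A are linearly independent.

To check invertibility, compute det(A).
The given matrix is triangular, so det(A) equals the product of its diagonal entries = -4 ≠ 0.
Since det(A) ≠ 0, A is invertible.
Equivalent conditions for a square matrix A to be invertible:
- rank(A) = 3 (full rank).
- The homogeneous system Ax = 0 has only the trivial solution x = 0.
- 0 is not an eigenvalue of A.
- The columns (equivalently rows) of A are linearly independent.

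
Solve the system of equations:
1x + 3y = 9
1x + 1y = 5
x = 3, y = 2

Use elimination (row reduction):
Equation 1: 1x + 3y = 9.
Equation 2: 1x + 1y = 5.
Multiply Eq1 by 1 and Eq2 by 1: 1x + 3y = 9;  1x + 1y = 5.
Subtract: (-2)y = -4, so y = 2.
Back-substitute into Eq1: 1x + 3*(2) = 9, so x = 3.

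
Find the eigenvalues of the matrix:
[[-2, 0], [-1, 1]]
λ = -2 and λ = 1

Characteristic equation: det(A - λI) = 0
λ² - (trace)λ + (det) = 0
λ² - (-1)λ + (-2) = 0
λ² + 1λ - 2 = 0
Solving: λ = -2, 1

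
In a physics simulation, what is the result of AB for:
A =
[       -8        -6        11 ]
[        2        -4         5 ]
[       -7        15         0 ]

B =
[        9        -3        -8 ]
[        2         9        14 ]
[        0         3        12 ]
AB =
[      -84         3       112 ]
[       10       -27       -12 ]
[      -33       156       266 ]

Matrix multiplication: (AB)[i][j] = sum over k of A[i][k] * B[k][j].
  (AB)[0][0] = (-8)*(9) + (-6)*(2) + (11)*(0) = -84
  (AB)[0][1] = (-8)*(-3) + (-6)*(9) + (11)*(3) = 3
  (AB)[0][2] = (-8)*(-8) + (-6)*(14) + (11)*(12) = 112
  (AB)[1][0] = (2)*(9) + (-4)*(2) + (5)*(0) = 10
  (AB)[1][1] = (2)*(-3) + (-4)*(9) + (5)*(3) = -27
  (AB)[1][2] = (2)*(-8) + (-4)*(14) + (5)*(12) = -12
  (AB)[2][0] = (-7)*(9) + (15)*(2) + (0)*(0) = -33
  (AB)[2][1] = (-7)*(-3) + (15)*(9) + (0)*(3) = 156
  (AB)[2][2] = (-7)*(-8) + (15)*(14) + (0)*(12) = 266
AB =
[      -84         3       112 ]
[       10       -27       -12 ]
[      -33       156       266 ]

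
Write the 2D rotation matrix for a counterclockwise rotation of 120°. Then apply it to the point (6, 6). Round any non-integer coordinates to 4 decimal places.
R = [[-1/2, -√3/2], [√3/2, -1/2]]; R·(6, 6) = (-8.1962, 2.1962)

Rotation matrix formula: R(θ) = [[cos θ, -sin θ], [sin θ, cos θ]]
For θ = 120°:
cos(120°) = -1/2
sin(120°) = √3/2
R = [[-1/2, -√3/2], [√3/2, -1/2]]
Apply to (6, 6): [-1/2·6 + (-√3/2)·6, √3/2·6 + -1/2·6] = (-8.1962, 2.1962)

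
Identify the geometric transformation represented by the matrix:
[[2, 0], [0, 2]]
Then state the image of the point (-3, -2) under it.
uniform scaling by factor 2; image of (-3, -2) is (-6, -4)

This is a diagonal matrix with equal entries 2, so it scales both axes by the same factor 2.
The matrix [[2, 0], [0, 2]] represents: uniform scaling by factor 2.
Applying it to (-3, -2): [2·-3 + 0·-2, 0·-3 + 2·-2] = (-6, -4).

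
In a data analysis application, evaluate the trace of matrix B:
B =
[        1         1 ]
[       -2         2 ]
tr(B) = 1 + 2 = 3

The trace of a square matrix is the sum of its diagonal entries.
Diagonal entries of B: B[0][0] = 1, B[1][1] = 2.
tr(B) = 1 + 2 = 3.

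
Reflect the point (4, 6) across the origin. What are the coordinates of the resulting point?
(-4, -6)

Reflection across origin: (4, 6) → (-4, -6)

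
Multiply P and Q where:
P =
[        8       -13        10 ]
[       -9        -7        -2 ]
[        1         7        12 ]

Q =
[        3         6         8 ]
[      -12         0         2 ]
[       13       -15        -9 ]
PQ =
[      310      -102       -52 ]
[       31       -24       -68 ]
[       75      -174       -86 ]

Matrix multiplication: (PQ)[i][j] = sum over k of P[i][k] * Q[k][j].
  (PQ)[0][0] = (8)*(3) + (-13)*(-12) + (10)*(13) = 310
  (PQ)[0][1] = (8)*(6) + (-13)*(0) + (10)*(-15) = -102
  (PQ)[0][2] = (8)*(8) + (-13)*(2) + (10)*(-9) = -52
  (PQ)[1][0] = (-9)*(3) + (-7)*(-12) + (-2)*(13) = 31
  (PQ)[1][1] = (-9)*(6) + (-7)*(0) + (-2)*(-15) = -24
  (PQ)[1][2] = (-9)*(8) + (-7)*(2) + (-2)*(-9) = -68
  (PQ)[2][0] = (1)*(3) + (7)*(-12) + (12)*(13) = 75
  (PQ)[2][1] = (1)*(6) + (7)*(0) + (12)*(-15) = -174
  (PQ)[2][2] = (1)*(8) + (7)*(2) + (12)*(-9) = -86
PQ =
[      310      -102       -52 ]
[       31       -24       -68 ]
[       75      -174       -86 ]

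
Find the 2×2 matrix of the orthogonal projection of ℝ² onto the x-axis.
[[1, 0], [0, 0]]

The orthogonal projection onto the line spanned by a nonzero vector u = (a, b) has matrix P = (u uᵀ) / (uᵀ u) = (1/(a² + b²)) · [[a², ab], [ab, b²]].
Here u = (1, 0), so a² + b² = 1 + 0 = 1.
P = (1/1) · [[1, 0], [0, 0]] = [[1, 0], [0, 0]].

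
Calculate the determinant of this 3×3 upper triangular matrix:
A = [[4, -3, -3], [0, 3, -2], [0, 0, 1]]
12

The determinant of a triangular matrix is the product of its diagonal entries (the off-diagonal entries above the diagonal do not affect it).
det(A) = (4) * (3) * (1) = 12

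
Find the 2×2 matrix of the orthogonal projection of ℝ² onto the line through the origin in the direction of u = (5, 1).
[[25/26, 5/26], [5/26, 1/26]]

The orthogonal projection onto the line spanned by a nonzero vector u = (a, b) has matrix P = (u uᵀ) / (uᵀ u) = (1/(a² + b²)) · [[a², ab], [ab, b²]].
Here u = (5, 1), so a² + b² = 25 + 1 = 26.
P = (1/26) · [[25, 5], [5, 1]] = [[25/26, 5/26], [5/26, 1/26]].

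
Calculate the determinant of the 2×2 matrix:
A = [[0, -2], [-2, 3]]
-4

For A = [[a, b], [c, d]], det(A) = a*d - b*c.
det(A) = (0)*(3) - (-2)*(-2) = 0 - 4 = -4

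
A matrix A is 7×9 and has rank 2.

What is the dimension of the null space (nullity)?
7

The rank-nullity theorem for an m×n matrix states:
rank(A) + nullity(A) = n (the number of columns).
Here n = 9 and rank(A) = 2, so nullity(A) = 9 - 2 = 7.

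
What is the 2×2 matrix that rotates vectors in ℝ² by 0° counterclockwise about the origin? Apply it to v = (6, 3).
R = [[1, 0], [0, 1]]; R·v = (6, 3)

A counterclockwise rotation by angle θ in ℝ² has matrix R(θ) = [[cos θ, -sin θ], [sin θ, cos θ]].
For θ = 0°: cos θ = 1, sin θ = 0.
R(0°) = [[1, 0], [0, 1]].
R·v = [1·6 + (0)·3, 0·6 + 1·3] = (6, 3).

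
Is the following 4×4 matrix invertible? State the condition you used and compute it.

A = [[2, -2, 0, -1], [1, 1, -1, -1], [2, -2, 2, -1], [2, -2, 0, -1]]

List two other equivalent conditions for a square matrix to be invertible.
No, not invertible; det(A) = 0 (two rows are equal, so the rows are linearly dependent). Equivalent conditions (failing for this A): rank(A) < 4; Ax = 0 has non-trivial solutions; 0 is an eigenvalue; the columns are linearly dependent.

To check invertibility, compute det(A).
In this matrix, row 0 and the last row are identical, so one row is a scalar multiple of another and the rows are linearly dependent.
A matrix with linearly dependent rows has det = 0 and is not invertible.
Equivalent failed conditions:
- rank(A) < 4.
- Ax = 0 has non-trivial solutions.
- 0 is an eigenvalue.
- The columns are linearly dependent.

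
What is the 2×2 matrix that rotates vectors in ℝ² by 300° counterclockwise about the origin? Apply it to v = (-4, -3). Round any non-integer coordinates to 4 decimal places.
R = [[1/2, √3/2], [-√3/2, 1/2]]; R·v = (-4.5981, 1.9641)

A counterclockwise rotation by angle θ in ℝ² has matrix R(θ) = [[cos θ, -sin θ], [sin θ, cos θ]].
For θ = 300°: cos θ = 1/2, sin θ = -√3/2.
R(300°) = [[1/2, √3/2], [-√3/2, 1/2]].
R·v = [1/2·-4 + (√3/2)·-3, -√3/2·-4 + 1/2·-3] = (-4.5981, 1.9641).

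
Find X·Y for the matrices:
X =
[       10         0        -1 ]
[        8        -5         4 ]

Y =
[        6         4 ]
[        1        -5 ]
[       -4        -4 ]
XY =
[       64        44 ]
[       27        41 ]

Matrix multiplication: (XY)[i][j] = sum over k of X[i][k] * Y[k][j].
  (XY)[0][0] = (10)*(6) + (0)*(1) + (-1)*(-4) = 64
  (XY)[0][1] = (10)*(4) + (0)*(-5) + (-1)*(-4) = 44
  (XY)[1][0] = (8)*(6) + (-5)*(1) + (4)*(-4) = 27
  (XY)[1][1] = (8)*(4) + (-5)*(-5) + (4)*(-4) = 41
XY =
[       64        44 ]
[       27        41 ]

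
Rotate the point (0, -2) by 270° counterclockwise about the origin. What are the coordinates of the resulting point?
(-2, 0)

Rotation matrix R(θ) = [[cos θ, -sin θ], [sin θ, cos θ]]; for θ = 270°:
R = [[0, 1], [-1, 0]]
Result: R × [0, -2]ᵀ = [0·0 + (1)·-2, -1·0 + (0)·-2]ᵀ = (-2, 0)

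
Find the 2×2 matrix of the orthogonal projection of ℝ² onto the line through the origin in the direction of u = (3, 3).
[[1/2, 1/2], [1/2, 1/2]]

The orthogonal projection onto the line spanned by a nonzero vector u = (a, b) has matrix P = (u uᵀ) / (uᵀ u) = (1/(a² + b²)) · [[a², ab], [ab, b²]].
Here u = (3, 3), so a² + b² = 9 + 9 = 18.
P = (1/18) · [[9, 9], [9, 9]] = [[1/2, 1/2], [1/2, 1/2]].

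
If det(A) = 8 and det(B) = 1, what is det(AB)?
8

Use the multiplicative property of determinants: det(AB) = det(A)*det(B).
det(AB) = (8)*(1) = 8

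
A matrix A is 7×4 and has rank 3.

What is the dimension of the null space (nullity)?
1

The rank-nullity theorem for an m×n matrix states:
rank(A) + nullity(A) = n (the number of columns).
Here n = 4 and rank(A) = 3, so nullity(A) = 4 - 3 = 1.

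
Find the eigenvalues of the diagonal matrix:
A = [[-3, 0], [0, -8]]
λ₁ = -3, λ₂ = -8

The characteristic polynomial of A is det(A - λI) = (-3 - λ)(-8 - λ) = 0.
The roots are λ = -3 and λ = -8, so the eigenvalues are the diagonal entries.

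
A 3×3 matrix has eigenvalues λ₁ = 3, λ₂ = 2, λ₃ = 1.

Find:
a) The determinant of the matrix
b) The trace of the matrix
det = 6, trace = 6

Two standard eigenvalue identities:
- det(A) equals the product of the eigenvalues (counted with multiplicity).
- trace(A) equals the sum of the eigenvalues.
det(A) = (3)*(2)*(1) = 6.
trace(A) = 3 + 2 + 1 = 6.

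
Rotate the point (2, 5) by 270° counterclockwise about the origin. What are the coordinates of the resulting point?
(5, -2)

Rotation matrix R(θ) = [[cos θ, -sin θ], [sin θ, cos θ]]; for θ = 270°:
R = [[0, 1], [-1, 0]]
Result: R × [2, 5]ᵀ = [0·2 + (1)·5, -1·2 + (0)·5]ᵀ = (5, -2)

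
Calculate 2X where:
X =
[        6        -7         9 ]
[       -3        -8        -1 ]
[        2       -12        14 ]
2X =
[       12       -14        18 ]
[       -6       -16        -2 ]
[        4       -24        28 ]

Scalar multiplication is elementwise: (2X)[i][j] = 2 * X[i][j].
  (2X)[0][0] = 2 * (6) = 12
  (2X)[0][1] = 2 * (-7) = -14
  (2X)[0][2] = 2 * (9) = 18
  (2X)[1][0] = 2 * (-3) = -6
  (2X)[1][1] = 2 * (-8) = -16
  (2X)[1][2] = 2 * (-1) = -2
  (2X)[2][0] = 2 * (2) = 4
  (2X)[2][1] = 2 * (-12) = -24
  (2X)[2][2] = 2 * (14) = 28
2X =
[       12       -14        18 ]
[       -6       -16        -2 ]
[        4       -24        28 ]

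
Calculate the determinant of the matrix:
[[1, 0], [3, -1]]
-1

For a 2×2 matrix [[a, b], [c, d]], det = ad - bc
det = (1)(-1) - (0)(3) = -1 - 0 = -1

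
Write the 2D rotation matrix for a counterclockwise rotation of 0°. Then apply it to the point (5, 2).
R = [[1, 0], [0, 1]]; R·(5, 2) = (5, 2)

Rotation matrix formula: R(θ) = [[cos θ, -sin θ], [sin θ, cos θ]]
For θ = 0°:
cos(0°) = 1
sin(0°) = 0
R = [[1, 0], [0, 1]]
Apply to (5, 2): [1·5 + (0)·2, 0·5 + 1·2] = (5, 2)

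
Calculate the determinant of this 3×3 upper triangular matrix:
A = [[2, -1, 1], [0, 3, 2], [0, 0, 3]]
18

The determinant of a triangular matrix is the product of its diagonal entries (the off-diagonal entries above the diagonal do not affect it).
det(A) = (2) * (3) * (3) = 18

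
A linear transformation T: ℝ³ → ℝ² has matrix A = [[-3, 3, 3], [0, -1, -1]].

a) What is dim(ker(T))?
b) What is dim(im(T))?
dim(ker) = 1, dim(im) = 2

The two rows are not scalar multiples of one another (no single k satisfies row 2 = k × row 1), so they are linearly independent.
Thus rank(A) = 2.
dim(im(T)) = rank(A) = 2.
By the rank-nullity theorem applied to T: ℝ³ → ℝ², rank(A) + nullity(A) = 3 (the domain dimension), so dim(ker(T)) = 3 - 2 = 1.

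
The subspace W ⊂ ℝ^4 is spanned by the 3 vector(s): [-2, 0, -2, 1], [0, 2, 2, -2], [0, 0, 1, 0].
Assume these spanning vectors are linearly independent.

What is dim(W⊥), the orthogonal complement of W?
dim(W⊥) = 1

For any subspace W of ℝ^n, dim(W) + dim(W⊥) = n (the whole-space dimension).
Here the given 3 vectors are linearly independent, so dim(W) = 3.
Thus dim(W⊥) = n - dim(W) = 4 - 3 = 1.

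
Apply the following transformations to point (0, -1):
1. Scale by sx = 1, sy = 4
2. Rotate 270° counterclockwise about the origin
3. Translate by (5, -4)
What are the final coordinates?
(1, -4)

Step 1: Scale → (0, -4)
Step 2: Rotate 270° → (-4, 0)
Step 3: Translate → (1, -4)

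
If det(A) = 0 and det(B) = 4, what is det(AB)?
0

Use the multiplicative property of determinants: det(AB) = det(A)*det(B).
det(AB) = (0)*(4) = 0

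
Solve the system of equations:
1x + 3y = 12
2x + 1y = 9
x = 3, y = 3

Use elimination (row reduction):
Equation 1: 1x + 3y = 12.
Equation 2: 2x + 1y = 9.
Multiply Eq1 by 2 and Eq2 by 1: 2x + 6y = 24;  2x + 1y = 9.
Subtract: (-5)y = -15, so y = 3.
Back-substitute into Eq1: 1x + 3*(3) = 12, so x = 3.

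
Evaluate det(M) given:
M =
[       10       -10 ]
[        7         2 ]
det(M) = 90

For a 2×2 matrix [[a, b], [c, d]], det = a*d - b*c.
det(M) = (10)*(2) - (-10)*(7) = 20 + 70 = 90.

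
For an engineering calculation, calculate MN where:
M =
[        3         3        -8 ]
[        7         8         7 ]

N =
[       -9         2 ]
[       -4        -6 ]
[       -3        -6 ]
MN =
[      -15        36 ]
[     -116       -76 ]

Matrix multiplication: (MN)[i][j] = sum over k of M[i][k] * N[k][j].
  (MN)[0][0] = (3)*(-9) + (3)*(-4) + (-8)*(-3) = -15
  (MN)[0][1] = (3)*(2) + (3)*(-6) + (-8)*(-6) = 36
  (MN)[1][0] = (7)*(-9) + (8)*(-4) + (7)*(-3) = -116
  (MN)[1][1] = (7)*(2) + (8)*(-6) + (7)*(-6) = -76
MN =
[      -15        36 ]
[     -116       -76 ]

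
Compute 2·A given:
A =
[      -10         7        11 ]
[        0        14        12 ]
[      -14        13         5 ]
2A =
[      -20        14        22 ]
[        0        28        24 ]
[      -28        26        10 ]

Scalar multiplication is elementwise: (2A)[i][j] = 2 * A[i][j].
  (2A)[0][0] = 2 * (-10) = -20
  (2A)[0][1] = 2 * (7) = 14
  (2A)[0][2] = 2 * (11) = 22
  (2A)[1][0] = 2 * (0) = 0
  (2A)[1][1] = 2 * (14) = 28
  (2A)[1][2] = 2 * (12) = 24
  (2A)[2][0] = 2 * (-14) = -28
  (2A)[2][1] = 2 * (13) = 26
  (2A)[2][2] = 2 * (5) = 10
2A =
[      -20        14        22 ]
[        0        28        24 ]
[      -28        26        10 ]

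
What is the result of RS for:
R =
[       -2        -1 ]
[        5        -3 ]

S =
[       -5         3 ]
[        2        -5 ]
RS =
[        8        -1 ]
[      -31        30 ]

Matrix multiplication: (RS)[i][j] = sum over k of R[i][k] * S[k][j].
  (RS)[0][0] = (-2)*(-5) + (-1)*(2) = 8
  (RS)[0][1] = (-2)*(3) + (-1)*(-5) = -1
  (RS)[1][0] = (5)*(-5) + (-3)*(2) = -31
  (RS)[1][1] = (5)*(3) + (-3)*(-5) = 30
RS =
[        8        -1 ]
[      -31        30 ]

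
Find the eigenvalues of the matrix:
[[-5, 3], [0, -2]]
λ = -5 and λ = -2

Characteristic equation: det(A - λI) = 0
λ² - (trace)λ + (det) = 0
λ² - (-7)λ + (10) = 0
λ² + 7λ + 10 = 0
Solving: λ = -5, -2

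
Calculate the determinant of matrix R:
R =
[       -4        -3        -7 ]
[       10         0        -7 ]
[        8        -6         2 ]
det(R) = 816

Expand along row 0 (cofactor expansion): det(R) = a*(e*i - f*h) - b*(d*i - f*g) + c*(d*h - e*g), where the 3×3 is [[a, b, c], [d, e, f], [g, h, i]].
Minor M_00 = (0)*(2) - (-7)*(-6) = 0 - 42 = -42.
Minor M_01 = (10)*(2) - (-7)*(8) = 20 + 56 = 76.
Minor M_02 = (10)*(-6) - (0)*(8) = -60 - 0 = -60.
det(R) = (-4)*(-42) - (-3)*(76) + (-7)*(-60) = 168 + 228 + 420 = 816.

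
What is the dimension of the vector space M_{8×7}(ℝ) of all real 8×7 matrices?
Dimension = 56

A real 8×7 matrix is determined by its 8·7 = 56 independent entries.
A standard basis is {E_ij : 1 ≤ i ≤ 8, 1 ≤ j ≤ 7}, where E_ij has a 1 in position (i, j) and 0 elsewhere — there are 56 such matrices, and they are linearly independent and span M_{8×7}(ℝ).
Therefore dim(M_{8×7}(ℝ)) = 56.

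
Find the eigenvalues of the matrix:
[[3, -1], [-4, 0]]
λ = -1 and λ = 4

Characteristic equation: det(A - λI) = 0
λ² - (trace)λ + (det) = 0
λ² - (3)λ + (-4) = 0
λ² - 3λ - 4 = 0
Solving: λ = -1, 4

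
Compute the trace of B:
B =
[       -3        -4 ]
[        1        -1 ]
tr(B) = -3 - 1 = -4

The trace of a square matrix is the sum of its diagonal entries.
Diagonal entries of B: B[0][0] = -3, B[1][1] = -1.
tr(B) = -3 - 1 = -4.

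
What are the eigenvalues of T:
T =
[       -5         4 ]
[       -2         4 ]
λ = -4, 3

Solve det(T - λI) = 0. For a 2×2 matrix the characteristic equation is λ² - (trace)λ + det = 0.
trace(T) = a + d = -5 + 4 = -1.
det(T) = a*d - b*c = (-5)*(4) - (4)*(-2) = -20 + 8 = -12.
Characteristic equation: λ² - (-1)λ + (-12) = 0.
Discriminant = (-1)² - 4*(-12) = 1 + 48 = 49.
λ = (-1 ± √49) / 2 = (-1 ± 7) / 2 = -4, 3.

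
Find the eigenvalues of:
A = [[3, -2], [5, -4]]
λ = -2, 1

Solve det(A - λI) = 0. For a 2×2 matrix this is λ² - (trace)λ + det = 0.
trace(A) = 3 - 4 = -1.
det(A) = (3)*(-4) - (-2)*(5) = -12 + 10 = -2.
Characteristic equation: λ² - (-1)λ + (-2) = 0.
Discriminant: (-1)² - 4*(-2) = 1 + 8 = 9.
Roots: λ = (-1 ± √9) / 2 = -2, 1.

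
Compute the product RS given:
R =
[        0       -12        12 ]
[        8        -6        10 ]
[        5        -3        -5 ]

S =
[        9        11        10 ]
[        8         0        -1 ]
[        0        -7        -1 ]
RS =
[      -96       -84         0 ]
[       24        18        76 ]
[       21        90        58 ]

Matrix multiplication: (RS)[i][j] = sum over k of R[i][k] * S[k][j].
  (RS)[0][0] = (0)*(9) + (-12)*(8) + (12)*(0) = -96
  (RS)[0][1] = (0)*(11) + (-12)*(0) + (12)*(-7) = -84
  (RS)[0][2] = (0)*(10) + (-12)*(-1) + (12)*(-1) = 0
  (RS)[1][0] = (8)*(9) + (-6)*(8) + (10)*(0) = 24
  (RS)[1][1] = (8)*(11) + (-6)*(0) + (10)*(-7) = 18
  (RS)[1][2] = (8)*(10) + (-6)*(-1) + (10)*(-1) = 76
  (RS)[2][0] = (5)*(9) + (-3)*(8) + (-5)*(0) = 21
  (RS)[2][1] = (5)*(11) + (-3)*(0) + (-5)*(-7) = 90
  (RS)[2][2] = (5)*(10) + (-3)*(-1) + (-5)*(-1) = 58
RS =
[      -96       -84         0 ]
[       24        18        76 ]
[       21        90        58 ]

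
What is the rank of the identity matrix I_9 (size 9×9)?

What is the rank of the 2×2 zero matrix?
rank(I_9) = 9, rank(0) = 0

The identity I_9 has 9 columns that are the standard basis vectors e_1, …, e_9. These are linearly independent, so all 9 columns are pivots and rank(I_9) = 9.
The 2×2 zero matrix has every entry zero, so every row is the zero row and there are no pivots; rank(0) = 0.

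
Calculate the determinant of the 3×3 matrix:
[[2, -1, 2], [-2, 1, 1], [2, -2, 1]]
6

Expansion along first row:
det = 2·det([[1,1],[-2,1]]) - -1·det([[-2,1],[2,1]]) + 2·det([[-2,1],[2,-2]])
    = 2·(1·1 - 1·-2) - -1·(-2·1 - 1·2) + 2·(-2·-2 - 1·2)
    = 2·3 - -1·-4 + 2·2
    = 6 + -4 + 4 = 6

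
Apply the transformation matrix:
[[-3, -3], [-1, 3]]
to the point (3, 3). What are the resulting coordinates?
(-18, 6)

Matrix multiplication:
[[-3, -3], [-1, 3]] × [3, 3]ᵀ
= [-3×3 + -3×3, -1×3 + 3×3]ᵀ
= [-18.0000, 6.0000]ᵀ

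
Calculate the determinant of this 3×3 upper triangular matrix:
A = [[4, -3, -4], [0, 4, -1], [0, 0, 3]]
48

The determinant of a triangular matrix is the product of its diagonal entries (the off-diagonal entries above the diagonal do not affect it).
det(A) = (4) * (4) * (3) = 48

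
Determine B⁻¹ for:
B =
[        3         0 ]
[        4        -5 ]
det(B) = -15
B⁻¹ =
[      1/3         0 ]
[     4/15      -1/5 ]

For a 2×2 matrix B = [[a, b], [c, d]] with det(B) ≠ 0, B⁻¹ = (1/det(B)) * [[d, -b], [-c, a]].
det(B) = (3)*(-5) - (0)*(4) = -15 - 0 = -15.
B⁻¹ = (1/-15) * [[-5, 0], [-4, 3]].
Dividing each entry by -15 and reducing:
B⁻¹ =
[      1/3         0 ]
[     4/15      -1/5 ]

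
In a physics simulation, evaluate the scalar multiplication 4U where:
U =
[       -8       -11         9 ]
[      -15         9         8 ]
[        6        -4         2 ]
4U =
[      -32       -44        36 ]
[      -60        36        32 ]
[       24       -16         8 ]

Scalar multiplication is elementwise: (4U)[i][j] = 4 * U[i][j].
  (4U)[0][0] = 4 * (-8) = -32
  (4U)[0][1] = 4 * (-11) = -44
  (4U)[0][2] = 4 * (9) = 36
  (4U)[1][0] = 4 * (-15) = -60
  (4U)[1][1] = 4 * (9) = 36
  (4U)[1][2] = 4 * (8) = 32
  (4U)[2][0] = 4 * (6) = 24
  (4U)[2][1] = 4 * (-4) = -16
  (4U)[2][2] = 4 * (2) = 8
4U =
[      -32       -44        36 ]
[      -60        36        32 ]
[       24       -16         8 ]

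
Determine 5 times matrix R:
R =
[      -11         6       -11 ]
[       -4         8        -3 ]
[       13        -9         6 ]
5R =
[      -55        30       -55 ]
[      -20        40       -15 ]
[       65       -45        30 ]

Scalar multiplication is elementwise: (5R)[i][j] = 5 * R[i][j].
  (5R)[0][0] = 5 * (-11) = -55
  (5R)[0][1] = 5 * (6) = 30
  (5R)[0][2] = 5 * (-11) = -55
  (5R)[1][0] = 5 * (-4) = -20
  (5R)[1][1] = 5 * (8) = 40
  (5R)[1][2] = 5 * (-3) = -15
  (5R)[2][0] = 5 * (13) = 65
  (5R)[2][1] = 5 * (-9) = -45
  (5R)[2][2] = 5 * (6) = 30
5R =
[      -55        30       -55 ]
[      -20        40       -15 ]
[       65       -45        30 ]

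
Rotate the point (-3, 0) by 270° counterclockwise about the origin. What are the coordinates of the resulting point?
(0, 3)

Rotation matrix R(θ) = [[cos θ, -sin θ], [sin θ, cos θ]]; for θ = 270°:
R = [[0, 1], [-1, 0]]
Result: R × [-3, 0]ᵀ = [0·-3 + (1)·0, -1·-3 + (0)·0]ᵀ = (0, 3)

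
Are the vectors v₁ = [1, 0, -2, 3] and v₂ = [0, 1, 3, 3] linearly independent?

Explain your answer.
Yes, linearly independent

Two vectors are linearly dependent iff one is a scalar multiple of the other.
No single scalar k satisfies v₂ = k·v₁ (the ratios of corresponding entries disagree), so v₁ and v₂ are linearly independent.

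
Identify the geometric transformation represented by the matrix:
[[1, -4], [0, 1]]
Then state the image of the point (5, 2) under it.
horizontal shear with factor -4; image of (5, 2) is (-3, 2)

The matrix [[1, k], [0, 1]] sends (x, y) to (x + -4y, y), leaving the y-coordinate fixed: a horizontal shear.
The matrix [[1, -4], [0, 1]] represents: horizontal shear with factor -4.
Applying it to (5, 2): [1·5 + -4·2, 0·5 + 1·2] = (-3, 2).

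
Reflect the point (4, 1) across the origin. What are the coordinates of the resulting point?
(-4, -1)

Reflection across origin: (4, 1) → (-4, -1)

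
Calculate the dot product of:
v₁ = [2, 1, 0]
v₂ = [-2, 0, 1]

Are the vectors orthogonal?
-4, No

The dot product is the sum of products of corresponding components.
v₁·v₂ = (2)*(-2) + (1)*(0) + (0)*(1) = -4 + 0 + 0 = -4.
Two vectors are orthogonal iff their dot product is 0; here the dot product is -4, so the vectors are not orthogonal.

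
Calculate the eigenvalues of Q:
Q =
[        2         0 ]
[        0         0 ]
λ = 0, 2

Solve det(Q - λI) = 0. For a 2×2 matrix the characteristic equation is λ² - (trace)λ + det = 0.
trace(Q) = a + d = 2 + 0 = 2.
det(Q) = a*d - b*c = (2)*(0) - (0)*(0) = 0 - 0 = 0.
Characteristic equation: λ² - (2)λ + (0) = 0.
Discriminant = (2)² - 4*(0) = 4 - 0 = 4.
λ = (2 ± √4) / 2 = (2 ± 2) / 2 = 0, 2.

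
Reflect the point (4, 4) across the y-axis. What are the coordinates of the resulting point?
(-4, 4)

Reflection across y-axis: (4, 4) → (-4, 4)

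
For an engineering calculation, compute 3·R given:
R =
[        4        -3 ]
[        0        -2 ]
3R =
[       12        -9 ]
[        0        -6 ]

Scalar multiplication is elementwise: (3R)[i][j] = 3 * R[i][j].
  (3R)[0][0] = 3 * (4) = 12
  (3R)[0][1] = 3 * (-3) = -9
  (3R)[1][0] = 3 * (0) = 0
  (3R)[1][1] = 3 * (-2) = -6
3R =
[       12        -9 ]
[        0        -6 ]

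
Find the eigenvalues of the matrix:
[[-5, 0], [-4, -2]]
λ = -5 and λ = -2

Characteristic equation: det(A - λI) = 0
λ² - (trace)λ + (det) = 0
λ² - (-7)λ + (10) = 0
λ² + 7λ + 10 = 0
Solving: λ = -5, -2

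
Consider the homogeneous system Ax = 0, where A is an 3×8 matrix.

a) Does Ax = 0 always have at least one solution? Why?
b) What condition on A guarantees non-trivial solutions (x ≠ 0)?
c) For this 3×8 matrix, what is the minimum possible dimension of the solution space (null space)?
a) Yes, x = 0 is always a solution. b) When A has linearly dependent columns (rank < n). c) Minimum nullity = 5.

a) x = 0 satisfies A·0 = 0, so the zero vector is always a solution.
b) Non-trivial solutions exist iff the columns of A are linearly dependent, equivalently rank(A) < n (the number of columns).
c) By rank-nullity, rank(A) + nullity(A) = n = 8. Since A has only 3 rows, rank(A) ≤ 3, so nullity(A) ≥ 8 - 3 = 5.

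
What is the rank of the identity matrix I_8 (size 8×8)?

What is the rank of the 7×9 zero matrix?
rank(I_8) = 8, rank(0) = 0

The identity I_8 has 8 columns that are the standard basis vectors e_1, …, e_8. These are linearly independent, so all 8 columns are pivots and rank(I_8) = 8.
The 7×9 zero matrix has every entry zero, so every row is the zero row and there are no pivots; rank(0) = 0.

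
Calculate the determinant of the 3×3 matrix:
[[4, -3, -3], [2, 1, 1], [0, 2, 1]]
-10

Expansion along first row:
det = 4·det([[1,1],[2,1]]) - -3·det([[2,1],[0,1]]) + -3·det([[2,1],[0,2]])
    = 4·(1·1 - 1·2) - -3·(2·1 - 1·0) + -3·(2·2 - 1·0)
    = 4·-1 - -3·2 + -3·4
    = -4 + 6 + -12 = -10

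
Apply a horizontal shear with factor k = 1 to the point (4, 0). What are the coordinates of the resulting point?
(4, 0)

Shear matrix for horizontal shear with factor k = 1:
[[1, 1], [0, 1]]
Result: (4, 0) → (4, 0)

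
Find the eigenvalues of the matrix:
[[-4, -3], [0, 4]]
λ = -4 and λ = 4

Characteristic equation: det(A - λI) = 0
λ² - (trace)λ + (det) = 0
λ² - (0)λ + (-16) = 0
λ² - 0λ - 16 = 0
Solving: λ = -4, 4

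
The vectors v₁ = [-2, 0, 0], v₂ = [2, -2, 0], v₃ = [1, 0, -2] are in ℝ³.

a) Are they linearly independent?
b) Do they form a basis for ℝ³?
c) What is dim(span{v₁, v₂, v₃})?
Yes independent, yes basis, dim = 3

Stack v₁, v₂, v₃ as rows of a 3×3 matrix.
[[-2, 0, 0]; [2, -2, 0]; [1, 0, -2]] is already lower triangular with nonzero diagonal entries (-2, -2, -2), so its determinant is the product of the diagonal entries, det = (-2)·(-2)·(-2) = -8 ≠ 0, and the rows are linearly independent.
Three linearly independent vectors in ℝ³ form a basis for ℝ³, so dim(span{v₁,v₂,v₃}) = 3.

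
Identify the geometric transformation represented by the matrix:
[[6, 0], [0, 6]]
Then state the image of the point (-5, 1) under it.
uniform scaling by factor 6; image of (-5, 1) is (-30, 6)

This is a diagonal matrix with equal entries 6, so it scales both axes by the same factor 6.
The matrix [[6, 0], [0, 6]] represents: uniform scaling by factor 6.
Applying it to (-5, 1): [6·-5 + 0·1, 0·-5 + 6·1] = (-30, 6).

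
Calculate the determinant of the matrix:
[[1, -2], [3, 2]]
8

For a 2×2 matrix [[a, b], [c, d]], det = ad - bc
det = (1)(2) - (-2)(3) = 2 - -6 = 8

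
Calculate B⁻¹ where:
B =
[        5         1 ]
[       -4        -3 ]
det(B) = -11
B⁻¹ =
[     3/11      1/11 ]
[    -4/11     -5/11 ]

For a 2×2 matrix B = [[a, b], [c, d]] with det(B) ≠ 0, B⁻¹ = (1/det(B)) * [[d, -b], [-c, a]].
det(B) = (5)*(-3) - (1)*(-4) = -15 + 4 = -11.
B⁻¹ = (1/-11) * [[-3, -1], [4, 5]].
Dividing each entry by -11 and reducing:
B⁻¹ =
[     3/11      1/11 ]
[    -4/11     -5/11 ]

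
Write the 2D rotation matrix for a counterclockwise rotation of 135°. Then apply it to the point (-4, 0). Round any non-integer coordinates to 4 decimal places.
R = [[-√2/2, -√2/2], [√2/2, -√2/2]]; R·(-4, 0) = (2.8284, -2.8284)

Rotation matrix formula: R(θ) = [[cos θ, -sin θ], [sin θ, cos θ]]
For θ = 135°:
cos(135°) = -√2/2
sin(135°) = √2/2
R = [[-√2/2, -√2/2], [√2/2, -√2/2]]
Apply to (-4, 0): [-√2/2·-4 + (-√2/2)·0, √2/2·-4 + -√2/2·0] = (2.8284, -2.8284)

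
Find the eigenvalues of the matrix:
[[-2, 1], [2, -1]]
λ = -3 and λ = 0

Characteristic equation: det(A - λI) = 0
λ² - (trace)λ + (det) = 0
λ² - (-3)λ + (0) = 0
λ² + 3λ + 0 = 0
Solving: λ = -3, 0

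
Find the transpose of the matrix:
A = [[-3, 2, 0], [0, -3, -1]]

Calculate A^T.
[[-3, 0], [2, -3], [0, -1]]

The transpose sends entry (i,j) to (j,i); rows become columns.
Row 0 of A: [-3, 2, 0] -> column 0 of A^T.
Row 1 of A: [0, -3, -1] -> column 1 of A^T.
A^T = [[-3, 0], [2, -3], [0, -1]]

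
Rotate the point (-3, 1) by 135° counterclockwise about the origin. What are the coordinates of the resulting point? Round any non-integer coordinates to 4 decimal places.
(1.4142, -2.8284)

Rotation matrix R(θ) = [[cos θ, -sin θ], [sin θ, cos θ]]; for θ = 135°:
R = [[-√2/2, -√2/2], [√2/2, -√2/2]]
Result: R × [-3, 1]ᵀ = [-√2/2·-3 + (-√2/2)·1, √2/2·-3 + (-√2/2)·1]ᵀ = (1.4142, -2.8284)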